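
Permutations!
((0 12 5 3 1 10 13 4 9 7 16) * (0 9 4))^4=((0 12 5 3 1 10 13)(7 16 9))^4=(0 1 12 10 5 13 3)(7 16 9)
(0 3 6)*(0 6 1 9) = (0 3 1 9) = [3, 9, 2, 1, 4, 5, 6, 7, 8, 0]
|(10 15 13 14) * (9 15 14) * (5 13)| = |(5 13 9 15)(10 14)| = 4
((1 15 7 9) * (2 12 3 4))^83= (1 9 7 15)(2 4 3 12)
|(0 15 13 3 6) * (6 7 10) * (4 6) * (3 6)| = |(0 15 13 6)(3 7 10 4)| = 4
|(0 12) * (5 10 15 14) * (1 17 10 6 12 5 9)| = |(0 5 6 12)(1 17 10 15 14 9)| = 12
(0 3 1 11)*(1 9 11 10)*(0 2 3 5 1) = (0 5 1 10)(2 3 9 11) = [5, 10, 3, 9, 4, 1, 6, 7, 8, 11, 0, 2]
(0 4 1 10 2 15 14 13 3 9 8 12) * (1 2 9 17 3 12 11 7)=(0 4 2 15 14 13 12)(1 10 9 8 11 7)(3 17)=[4, 10, 15, 17, 2, 5, 6, 1, 11, 8, 9, 7, 0, 12, 13, 14, 16, 3]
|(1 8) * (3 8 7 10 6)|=|(1 7 10 6 3 8)|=6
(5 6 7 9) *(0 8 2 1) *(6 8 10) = (0 10 6 7 9 5 8 2 1) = [10, 0, 1, 3, 4, 8, 7, 9, 2, 5, 6]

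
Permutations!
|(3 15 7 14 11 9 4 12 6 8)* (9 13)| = |(3 15 7 14 11 13 9 4 12 6 8)| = 11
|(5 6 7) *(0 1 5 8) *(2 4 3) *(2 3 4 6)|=|(0 1 5 2 6 7 8)|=7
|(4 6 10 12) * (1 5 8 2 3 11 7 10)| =11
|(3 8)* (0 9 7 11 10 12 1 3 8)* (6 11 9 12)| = |(0 12 1 3)(6 11 10)(7 9)| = 12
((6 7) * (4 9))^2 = (9)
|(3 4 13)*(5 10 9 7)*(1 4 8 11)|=|(1 4 13 3 8 11)(5 10 9 7)|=12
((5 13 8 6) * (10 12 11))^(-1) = ((5 13 8 6)(10 12 11))^(-1) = (5 6 8 13)(10 11 12)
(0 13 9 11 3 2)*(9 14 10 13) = [9, 1, 0, 2, 4, 5, 6, 7, 8, 11, 13, 3, 12, 14, 10] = (0 9 11 3 2)(10 13 14)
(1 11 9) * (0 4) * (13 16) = (0 4)(1 11 9)(13 16) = [4, 11, 2, 3, 0, 5, 6, 7, 8, 1, 10, 9, 12, 16, 14, 15, 13]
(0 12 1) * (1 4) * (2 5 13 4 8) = (0 12 8 2 5 13 4 1) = [12, 0, 5, 3, 1, 13, 6, 7, 2, 9, 10, 11, 8, 4]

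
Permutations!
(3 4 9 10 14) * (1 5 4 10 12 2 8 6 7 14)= (1 5 4 9 12 2 8 6 7 14 3 10)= [0, 5, 8, 10, 9, 4, 7, 14, 6, 12, 1, 11, 2, 13, 3]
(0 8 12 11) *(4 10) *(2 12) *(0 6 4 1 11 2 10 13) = [8, 11, 12, 3, 13, 5, 4, 7, 10, 9, 1, 6, 2, 0] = (0 8 10 1 11 6 4 13)(2 12)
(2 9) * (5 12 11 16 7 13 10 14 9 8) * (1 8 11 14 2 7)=(1 8 5 12 14 9 7 13 10 2 11 16)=[0, 8, 11, 3, 4, 12, 6, 13, 5, 7, 2, 16, 14, 10, 9, 15, 1]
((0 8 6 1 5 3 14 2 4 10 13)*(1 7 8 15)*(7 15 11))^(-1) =((0 11 7 8 6 15 1 5 3 14 2 4 10 13))^(-1) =(0 13 10 4 2 14 3 5 1 15 6 8 7 11)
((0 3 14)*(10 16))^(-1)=(0 14 3)(10 16)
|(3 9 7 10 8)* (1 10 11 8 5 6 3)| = |(1 10 5 6 3 9 7 11 8)| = 9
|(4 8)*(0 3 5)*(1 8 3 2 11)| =|(0 2 11 1 8 4 3 5)| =8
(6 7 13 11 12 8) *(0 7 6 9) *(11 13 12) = (13)(0 7 12 8 9) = [7, 1, 2, 3, 4, 5, 6, 12, 9, 0, 10, 11, 8, 13]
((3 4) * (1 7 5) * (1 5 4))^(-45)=(1 3 4 7)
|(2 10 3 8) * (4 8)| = |(2 10 3 4 8)| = 5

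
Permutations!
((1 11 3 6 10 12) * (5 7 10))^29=(1 7 3 12 5 11 10 6)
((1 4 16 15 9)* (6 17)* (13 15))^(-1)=((1 4 16 13 15 9)(6 17))^(-1)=(1 9 15 13 16 4)(6 17)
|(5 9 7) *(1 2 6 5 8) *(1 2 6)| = |(1 6 5 9 7 8 2)| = 7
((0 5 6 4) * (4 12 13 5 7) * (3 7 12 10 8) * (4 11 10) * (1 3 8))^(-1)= (0 4 6 5 13 12)(1 10 11 7 3)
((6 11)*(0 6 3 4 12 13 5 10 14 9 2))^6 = (0 13)(2 12)(3 14)(4 9)(5 6)(10 11)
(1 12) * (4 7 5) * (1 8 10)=[0, 12, 2, 3, 7, 4, 6, 5, 10, 9, 1, 11, 8]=(1 12 8 10)(4 7 5)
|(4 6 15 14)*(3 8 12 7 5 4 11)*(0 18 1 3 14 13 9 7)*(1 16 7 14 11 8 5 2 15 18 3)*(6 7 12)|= 15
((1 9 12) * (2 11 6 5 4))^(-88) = (1 12 9)(2 6 4 11 5)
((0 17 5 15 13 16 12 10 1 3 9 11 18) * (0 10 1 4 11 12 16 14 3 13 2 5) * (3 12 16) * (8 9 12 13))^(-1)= (0 17)(1 12 3 16 9 8)(2 15 5)(4 10 18 11)(13 14)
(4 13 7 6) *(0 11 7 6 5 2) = [11, 1, 0, 3, 13, 2, 4, 5, 8, 9, 10, 7, 12, 6] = (0 11 7 5 2)(4 13 6)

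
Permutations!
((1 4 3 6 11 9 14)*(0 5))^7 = ((0 5)(1 4 3 6 11 9 14))^7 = (14)(0 5)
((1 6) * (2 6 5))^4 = (6) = ((1 5 2 6))^4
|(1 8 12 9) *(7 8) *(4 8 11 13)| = |(1 7 11 13 4 8 12 9)| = 8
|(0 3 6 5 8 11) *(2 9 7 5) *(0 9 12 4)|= 30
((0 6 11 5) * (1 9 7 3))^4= ((0 6 11 5)(1 9 7 3))^4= (11)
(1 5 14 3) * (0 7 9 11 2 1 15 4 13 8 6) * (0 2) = (0 7 9 11)(1 5 14 3 15 4 13 8 6 2) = [7, 5, 1, 15, 13, 14, 2, 9, 6, 11, 10, 0, 12, 8, 3, 4]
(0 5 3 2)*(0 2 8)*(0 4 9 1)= [5, 0, 2, 8, 9, 3, 6, 7, 4, 1]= (0 5 3 8 4 9 1)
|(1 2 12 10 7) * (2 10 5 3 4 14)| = |(1 10 7)(2 12 5 3 4 14)| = 6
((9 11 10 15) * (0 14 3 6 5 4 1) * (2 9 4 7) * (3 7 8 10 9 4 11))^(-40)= ((0 14 7 2 4 1)(3 6 5 8 10 15 11 9))^(-40)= (15)(0 7 4)(1 14 2)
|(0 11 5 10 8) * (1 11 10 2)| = 12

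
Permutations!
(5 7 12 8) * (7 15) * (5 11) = (5 15 7 12 8 11) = [0, 1, 2, 3, 4, 15, 6, 12, 11, 9, 10, 5, 8, 13, 14, 7]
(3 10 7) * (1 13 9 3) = [0, 13, 2, 10, 4, 5, 6, 1, 8, 3, 7, 11, 12, 9] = (1 13 9 3 10 7)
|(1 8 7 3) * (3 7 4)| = |(1 8 4 3)| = 4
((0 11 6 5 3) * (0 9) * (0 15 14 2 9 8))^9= ((0 11 6 5 3 8)(2 9 15 14))^9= (0 5)(2 9 15 14)(3 11)(6 8)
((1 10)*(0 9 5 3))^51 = ((0 9 5 3)(1 10))^51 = (0 3 5 9)(1 10)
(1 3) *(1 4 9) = (1 3 4 9) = [0, 3, 2, 4, 9, 5, 6, 7, 8, 1]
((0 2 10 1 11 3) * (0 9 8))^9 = ((0 2 10 1 11 3 9 8))^9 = (0 2 10 1 11 3 9 8)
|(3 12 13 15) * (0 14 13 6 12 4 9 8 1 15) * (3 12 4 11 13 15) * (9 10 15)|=|(0 14 9 8 1 3 11 13)(4 10 15 12 6)|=40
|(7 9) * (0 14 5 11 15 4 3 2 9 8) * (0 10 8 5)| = 8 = |(0 14)(2 9 7 5 11 15 4 3)(8 10)|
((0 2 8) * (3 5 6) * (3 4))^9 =(8)(3 5 6 4) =((0 2 8)(3 5 6 4))^9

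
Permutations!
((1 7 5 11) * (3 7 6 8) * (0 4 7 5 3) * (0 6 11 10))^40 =(11)(0 5 7)(3 4 10)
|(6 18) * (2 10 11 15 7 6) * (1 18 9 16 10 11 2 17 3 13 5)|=|(1 18 17 3 13 5)(2 11 15 7 6 9 16 10)|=24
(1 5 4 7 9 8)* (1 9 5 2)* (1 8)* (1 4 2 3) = [0, 3, 8, 1, 7, 2, 6, 5, 9, 4] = (1 3)(2 8 9 4 7 5)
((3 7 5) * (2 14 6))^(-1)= (2 6 14)(3 5 7)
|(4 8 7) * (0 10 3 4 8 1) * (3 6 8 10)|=|(0 3 4 1)(6 8 7 10)|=4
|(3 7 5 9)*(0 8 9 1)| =7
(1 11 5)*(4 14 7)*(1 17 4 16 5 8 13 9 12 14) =[0, 11, 2, 3, 1, 17, 6, 16, 13, 12, 10, 8, 14, 9, 7, 15, 5, 4] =(1 11 8 13 9 12 14 7 16 5 17 4)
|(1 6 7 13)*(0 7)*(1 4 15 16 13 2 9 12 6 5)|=12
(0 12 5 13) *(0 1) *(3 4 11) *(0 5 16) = (0 12 16)(1 5 13)(3 4 11) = [12, 5, 2, 4, 11, 13, 6, 7, 8, 9, 10, 3, 16, 1, 14, 15, 0]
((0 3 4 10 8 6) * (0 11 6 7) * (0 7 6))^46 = (0 8 3 6 4 11 10)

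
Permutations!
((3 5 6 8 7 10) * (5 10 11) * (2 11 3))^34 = (2 5 8 3)(6 7 10 11) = ((2 11 5 6 8 7 3 10))^34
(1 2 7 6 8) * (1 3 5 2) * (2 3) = (2 7 6 8)(3 5) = [0, 1, 7, 5, 4, 3, 8, 6, 2]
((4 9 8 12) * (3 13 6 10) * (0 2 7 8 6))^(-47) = ((0 2 7 8 12 4 9 6 10 3 13))^(-47) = (0 10 4 7 13 6 12 2 3 9 8)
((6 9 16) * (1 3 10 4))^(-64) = ((1 3 10 4)(6 9 16))^(-64) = (6 16 9)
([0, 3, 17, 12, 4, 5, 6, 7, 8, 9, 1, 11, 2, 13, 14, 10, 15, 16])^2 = (1 12 17 15)(2 16 10 3)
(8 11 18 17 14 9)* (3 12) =(3 12)(8 11 18 17 14 9) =[0, 1, 2, 12, 4, 5, 6, 7, 11, 8, 10, 18, 3, 13, 9, 15, 16, 14, 17]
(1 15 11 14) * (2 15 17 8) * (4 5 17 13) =(1 13 4 5 17 8 2 15 11 14) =[0, 13, 15, 3, 5, 17, 6, 7, 2, 9, 10, 14, 12, 4, 1, 11, 16, 8]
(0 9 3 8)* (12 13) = (0 9 3 8)(12 13) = [9, 1, 2, 8, 4, 5, 6, 7, 0, 3, 10, 11, 13, 12]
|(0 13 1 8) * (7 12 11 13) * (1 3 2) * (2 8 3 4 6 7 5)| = |(0 5 2 1 3 8)(4 6 7 12 11 13)| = 6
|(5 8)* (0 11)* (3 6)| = |(0 11)(3 6)(5 8)| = 2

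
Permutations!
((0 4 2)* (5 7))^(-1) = ((0 4 2)(5 7))^(-1) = (0 2 4)(5 7)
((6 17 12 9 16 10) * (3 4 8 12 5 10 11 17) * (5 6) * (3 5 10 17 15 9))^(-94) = ((3 4 8 12)(5 17 6)(9 16 11 15))^(-94) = (3 8)(4 12)(5 6 17)(9 11)(15 16)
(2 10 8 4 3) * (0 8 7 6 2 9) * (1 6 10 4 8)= (0 1 6 2 4 3 9)(7 10)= [1, 6, 4, 9, 3, 5, 2, 10, 8, 0, 7]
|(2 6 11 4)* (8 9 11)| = |(2 6 8 9 11 4)| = 6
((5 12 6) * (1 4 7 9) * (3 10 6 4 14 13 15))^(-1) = (1 9 7 4 12 5 6 10 3 15 13 14) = ((1 14 13 15 3 10 6 5 12 4 7 9))^(-1)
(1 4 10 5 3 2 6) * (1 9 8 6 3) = (1 4 10 5)(2 3)(6 9 8) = [0, 4, 3, 2, 10, 1, 9, 7, 6, 8, 5]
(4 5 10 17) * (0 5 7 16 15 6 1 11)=[5, 11, 2, 3, 7, 10, 1, 16, 8, 9, 17, 0, 12, 13, 14, 6, 15, 4]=(0 5 10 17 4 7 16 15 6 1 11)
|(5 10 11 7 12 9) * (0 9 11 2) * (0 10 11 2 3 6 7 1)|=|(0 9 5 11 1)(2 10 3 6 7 12)|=30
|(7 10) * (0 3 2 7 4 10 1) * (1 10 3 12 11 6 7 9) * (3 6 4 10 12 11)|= |(0 11 4 6 7 12 3 2 9 1)|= 10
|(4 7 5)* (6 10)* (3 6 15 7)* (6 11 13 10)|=|(3 11 13 10 15 7 5 4)|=8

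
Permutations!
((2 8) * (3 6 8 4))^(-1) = ((2 4 3 6 8))^(-1) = (2 8 6 3 4)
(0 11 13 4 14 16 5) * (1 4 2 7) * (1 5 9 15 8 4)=(0 11 13 2 7 5)(4 14 16 9 15 8)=[11, 1, 7, 3, 14, 0, 6, 5, 4, 15, 10, 13, 12, 2, 16, 8, 9]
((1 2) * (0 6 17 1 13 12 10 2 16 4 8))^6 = (0 8 4 16 1 17 6)(2 12)(10 13)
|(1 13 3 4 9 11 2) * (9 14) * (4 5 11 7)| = |(1 13 3 5 11 2)(4 14 9 7)| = 12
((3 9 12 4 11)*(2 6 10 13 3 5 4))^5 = (2 9 13 6 12 3 10)(4 5 11)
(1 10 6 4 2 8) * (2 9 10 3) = [0, 3, 8, 2, 9, 5, 4, 7, 1, 10, 6] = (1 3 2 8)(4 9 10 6)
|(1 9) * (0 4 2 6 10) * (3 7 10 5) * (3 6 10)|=4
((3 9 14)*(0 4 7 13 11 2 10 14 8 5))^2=((0 4 7 13 11 2 10 14 3 9 8 5))^2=(0 7 11 10 3 8)(2 14 9 5 4 13)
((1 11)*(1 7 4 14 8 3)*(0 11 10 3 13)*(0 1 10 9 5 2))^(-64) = (0 7 14 13 9 2 11 4 8 1 5)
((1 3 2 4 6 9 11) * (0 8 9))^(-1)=((0 8 9 11 1 3 2 4 6))^(-1)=(0 6 4 2 3 1 11 9 8)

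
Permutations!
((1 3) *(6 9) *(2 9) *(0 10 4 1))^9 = (0 3 1 4 10)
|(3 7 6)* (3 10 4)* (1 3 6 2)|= |(1 3 7 2)(4 6 10)|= 12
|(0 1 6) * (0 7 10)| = |(0 1 6 7 10)| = 5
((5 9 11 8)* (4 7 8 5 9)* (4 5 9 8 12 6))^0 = ((4 7 12 6)(9 11))^0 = (12)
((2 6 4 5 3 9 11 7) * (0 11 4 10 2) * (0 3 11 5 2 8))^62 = ((0 5 11 7 3 9 4 2 6 10 8))^62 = (0 2 7 8 4 11 10 9 5 6 3)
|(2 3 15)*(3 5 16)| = 5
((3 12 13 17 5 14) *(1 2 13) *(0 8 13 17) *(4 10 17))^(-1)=((0 8 13)(1 2 4 10 17 5 14 3 12))^(-1)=(0 13 8)(1 12 3 14 5 17 10 4 2)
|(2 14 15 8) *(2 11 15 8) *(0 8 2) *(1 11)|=|(0 8 1 11 15)(2 14)|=10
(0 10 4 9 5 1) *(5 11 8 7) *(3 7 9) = (0 10 4 3 7 5 1)(8 9 11) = [10, 0, 2, 7, 3, 1, 6, 5, 9, 11, 4, 8]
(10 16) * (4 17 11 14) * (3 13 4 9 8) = (3 13 4 17 11 14 9 8)(10 16) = [0, 1, 2, 13, 17, 5, 6, 7, 3, 8, 16, 14, 12, 4, 9, 15, 10, 11]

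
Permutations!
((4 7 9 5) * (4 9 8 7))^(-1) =(5 9)(7 8)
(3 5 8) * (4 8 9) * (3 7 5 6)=(3 6)(4 8 7 5 9)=[0, 1, 2, 6, 8, 9, 3, 5, 7, 4]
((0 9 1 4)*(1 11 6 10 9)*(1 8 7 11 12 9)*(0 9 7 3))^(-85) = (0 3 8)(1 12 6 4 7 10 9 11)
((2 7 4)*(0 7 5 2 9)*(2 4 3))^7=((0 7 3 2 5 4 9))^7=(9)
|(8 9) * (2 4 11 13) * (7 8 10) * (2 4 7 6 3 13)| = |(2 7 8 9 10 6 3 13 4 11)| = 10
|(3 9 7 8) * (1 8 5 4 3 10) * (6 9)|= |(1 8 10)(3 6 9 7 5 4)|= 6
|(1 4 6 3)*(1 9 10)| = 6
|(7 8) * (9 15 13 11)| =4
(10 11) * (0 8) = (0 8)(10 11) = [8, 1, 2, 3, 4, 5, 6, 7, 0, 9, 11, 10]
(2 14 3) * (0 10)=(0 10)(2 14 3)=[10, 1, 14, 2, 4, 5, 6, 7, 8, 9, 0, 11, 12, 13, 3]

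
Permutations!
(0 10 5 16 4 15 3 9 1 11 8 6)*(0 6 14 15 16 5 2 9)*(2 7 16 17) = [10, 11, 9, 0, 17, 5, 6, 16, 14, 1, 7, 8, 12, 13, 15, 3, 4, 2] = (0 10 7 16 4 17 2 9 1 11 8 14 15 3)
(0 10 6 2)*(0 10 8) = (0 8)(2 10 6) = [8, 1, 10, 3, 4, 5, 2, 7, 0, 9, 6]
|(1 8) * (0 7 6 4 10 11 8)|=|(0 7 6 4 10 11 8 1)|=8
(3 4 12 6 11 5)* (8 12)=(3 4 8 12 6 11 5)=[0, 1, 2, 4, 8, 3, 11, 7, 12, 9, 10, 5, 6]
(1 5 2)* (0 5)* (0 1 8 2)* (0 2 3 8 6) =(0 5 2 6)(3 8) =[5, 1, 6, 8, 4, 2, 0, 7, 3]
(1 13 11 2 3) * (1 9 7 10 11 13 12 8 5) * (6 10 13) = [0, 12, 3, 9, 4, 1, 10, 13, 5, 7, 11, 2, 8, 6] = (1 12 8 5)(2 3 9 7 13 6 10 11)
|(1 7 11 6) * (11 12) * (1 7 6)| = |(1 6 7 12 11)| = 5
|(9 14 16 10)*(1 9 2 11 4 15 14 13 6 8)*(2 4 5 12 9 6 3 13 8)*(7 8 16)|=14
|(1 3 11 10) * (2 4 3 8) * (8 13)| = |(1 13 8 2 4 3 11 10)| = 8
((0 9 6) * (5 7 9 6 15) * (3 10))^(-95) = ((0 6)(3 10)(5 7 9 15))^(-95) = (0 6)(3 10)(5 7 9 15)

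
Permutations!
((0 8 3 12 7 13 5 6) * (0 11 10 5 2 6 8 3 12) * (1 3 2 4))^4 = ((0 2 6 11 10 5 8 12 7 13 4 1 3))^4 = (0 10 7 3 11 12 1 6 8 4 2 5 13)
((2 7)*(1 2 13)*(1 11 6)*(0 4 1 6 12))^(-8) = ((0 4 1 2 7 13 11 12))^(-8) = (13)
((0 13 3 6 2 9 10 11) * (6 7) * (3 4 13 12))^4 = (13)(0 6 11 7 10 3 9 12 2)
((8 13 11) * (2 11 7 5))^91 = (2 11 8 13 7 5)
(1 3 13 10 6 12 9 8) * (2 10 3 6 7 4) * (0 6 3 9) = (0 6 12)(1 3 13 9 8)(2 10 7 4) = [6, 3, 10, 13, 2, 5, 12, 4, 1, 8, 7, 11, 0, 9]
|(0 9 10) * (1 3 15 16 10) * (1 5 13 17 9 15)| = 4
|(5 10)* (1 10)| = 3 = |(1 10 5)|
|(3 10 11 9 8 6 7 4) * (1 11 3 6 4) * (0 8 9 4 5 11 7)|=6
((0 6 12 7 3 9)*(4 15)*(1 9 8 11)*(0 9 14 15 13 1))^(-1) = ((0 6 12 7 3 8 11)(1 14 15 4 13))^(-1) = (0 11 8 3 7 12 6)(1 13 4 15 14)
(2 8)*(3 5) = (2 8)(3 5) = [0, 1, 8, 5, 4, 3, 6, 7, 2]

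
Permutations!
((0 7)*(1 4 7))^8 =(7)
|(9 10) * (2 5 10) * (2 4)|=|(2 5 10 9 4)|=5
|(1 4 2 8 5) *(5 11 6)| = 7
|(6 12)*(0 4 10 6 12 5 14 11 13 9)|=9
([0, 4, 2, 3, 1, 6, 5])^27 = (1 4)(5 6)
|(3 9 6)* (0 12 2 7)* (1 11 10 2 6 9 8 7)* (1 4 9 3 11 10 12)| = 9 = |(0 1 10 2 4 9 3 8 7)(6 11 12)|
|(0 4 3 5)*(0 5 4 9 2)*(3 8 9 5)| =|(0 5 3 4 8 9 2)| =7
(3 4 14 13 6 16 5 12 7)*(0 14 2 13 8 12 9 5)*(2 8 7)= [14, 1, 13, 4, 8, 9, 16, 3, 12, 5, 10, 11, 2, 6, 7, 15, 0]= (0 14 7 3 4 8 12 2 13 6 16)(5 9)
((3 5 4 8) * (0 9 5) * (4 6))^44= ((0 9 5 6 4 8 3))^44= (0 5 4 3 9 6 8)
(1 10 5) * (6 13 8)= (1 10 5)(6 13 8)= [0, 10, 2, 3, 4, 1, 13, 7, 6, 9, 5, 11, 12, 8]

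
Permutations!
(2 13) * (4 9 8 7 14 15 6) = [0, 1, 13, 3, 9, 5, 4, 14, 7, 8, 10, 11, 12, 2, 15, 6] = (2 13)(4 9 8 7 14 15 6)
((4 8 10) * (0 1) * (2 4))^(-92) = (10)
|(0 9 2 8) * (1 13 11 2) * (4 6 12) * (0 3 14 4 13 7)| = 36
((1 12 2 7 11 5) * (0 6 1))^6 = (0 11 2 1)(5 7 12 6)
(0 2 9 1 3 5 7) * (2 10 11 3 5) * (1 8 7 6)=(0 10 11 3 2 9 8 7)(1 5 6)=[10, 5, 9, 2, 4, 6, 1, 0, 7, 8, 11, 3]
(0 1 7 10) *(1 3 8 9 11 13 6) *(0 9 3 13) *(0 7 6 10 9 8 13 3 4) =(0 3 13 10 8 4)(1 6)(7 9 11) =[3, 6, 2, 13, 0, 5, 1, 9, 4, 11, 8, 7, 12, 10]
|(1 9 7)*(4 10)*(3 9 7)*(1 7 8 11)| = 6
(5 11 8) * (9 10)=(5 11 8)(9 10)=[0, 1, 2, 3, 4, 11, 6, 7, 5, 10, 9, 8]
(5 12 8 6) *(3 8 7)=(3 8 6 5 12 7)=[0, 1, 2, 8, 4, 12, 5, 3, 6, 9, 10, 11, 7]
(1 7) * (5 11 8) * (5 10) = (1 7)(5 11 8 10) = [0, 7, 2, 3, 4, 11, 6, 1, 10, 9, 5, 8]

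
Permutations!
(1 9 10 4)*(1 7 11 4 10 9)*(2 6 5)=(2 6 5)(4 7 11)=[0, 1, 6, 3, 7, 2, 5, 11, 8, 9, 10, 4]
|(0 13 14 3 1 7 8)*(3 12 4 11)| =10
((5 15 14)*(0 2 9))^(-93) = (15)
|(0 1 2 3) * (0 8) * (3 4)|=|(0 1 2 4 3 8)|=6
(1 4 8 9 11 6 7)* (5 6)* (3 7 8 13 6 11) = (1 4 13 6 8 9 3 7)(5 11) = [0, 4, 2, 7, 13, 11, 8, 1, 9, 3, 10, 5, 12, 6]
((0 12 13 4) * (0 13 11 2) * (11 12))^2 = (13)(0 2 11)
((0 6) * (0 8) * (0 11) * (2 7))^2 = (0 8)(6 11) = ((0 6 8 11)(2 7))^2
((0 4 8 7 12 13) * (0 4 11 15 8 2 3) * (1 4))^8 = (0 4 12 15 3 1 7 11 2 13 8) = ((0 11 15 8 7 12 13 1 4 2 3))^8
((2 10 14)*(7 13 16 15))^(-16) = ((2 10 14)(7 13 16 15))^(-16) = (16)(2 14 10)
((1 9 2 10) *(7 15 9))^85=(1 7 15 9 2 10)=((1 7 15 9 2 10))^85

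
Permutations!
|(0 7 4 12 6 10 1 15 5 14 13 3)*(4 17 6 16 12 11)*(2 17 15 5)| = 12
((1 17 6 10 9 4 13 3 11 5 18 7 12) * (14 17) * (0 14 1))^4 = (0 10 3 7 17 4 5)(6 13 18 14 9 11 12)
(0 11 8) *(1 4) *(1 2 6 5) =(0 11 8)(1 4 2 6 5) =[11, 4, 6, 3, 2, 1, 5, 7, 0, 9, 10, 8]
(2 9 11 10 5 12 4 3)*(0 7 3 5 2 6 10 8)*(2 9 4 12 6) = (12)(0 7 3 2 4 5 6 10 9 11 8) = [7, 1, 4, 2, 5, 6, 10, 3, 0, 11, 9, 8, 12]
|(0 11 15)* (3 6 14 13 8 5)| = 6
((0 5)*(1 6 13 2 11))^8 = (1 2 6 11 13)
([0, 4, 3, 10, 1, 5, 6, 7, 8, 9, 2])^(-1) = (1 4)(2 10 3)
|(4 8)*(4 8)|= 1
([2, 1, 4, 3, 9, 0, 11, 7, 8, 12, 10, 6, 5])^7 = (0 2 4 9 12 5)(6 11)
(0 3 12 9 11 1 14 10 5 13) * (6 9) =(0 3 12 6 9 11 1 14 10 5 13) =[3, 14, 2, 12, 4, 13, 9, 7, 8, 11, 5, 1, 6, 0, 10]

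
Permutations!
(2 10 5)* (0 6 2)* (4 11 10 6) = (0 4 11 10 5)(2 6) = [4, 1, 6, 3, 11, 0, 2, 7, 8, 9, 5, 10]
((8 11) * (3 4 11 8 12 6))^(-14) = ((3 4 11 12 6))^(-14) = (3 4 11 12 6)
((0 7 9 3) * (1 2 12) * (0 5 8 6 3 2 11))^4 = (0 12 7 1 9 11 2)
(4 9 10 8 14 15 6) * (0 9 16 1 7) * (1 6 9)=(0 1 7)(4 16 6)(8 14 15 9 10)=[1, 7, 2, 3, 16, 5, 4, 0, 14, 10, 8, 11, 12, 13, 15, 9, 6]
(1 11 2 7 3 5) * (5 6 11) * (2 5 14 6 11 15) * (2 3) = (1 14 6 15 3 11 5)(2 7) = [0, 14, 7, 11, 4, 1, 15, 2, 8, 9, 10, 5, 12, 13, 6, 3]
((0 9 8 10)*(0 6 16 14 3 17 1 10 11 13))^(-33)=(0 8 13 9 11)(1 6 14 17 10 16 3)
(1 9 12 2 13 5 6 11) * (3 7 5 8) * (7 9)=(1 7 5 6 11)(2 13 8 3 9 12)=[0, 7, 13, 9, 4, 6, 11, 5, 3, 12, 10, 1, 2, 8]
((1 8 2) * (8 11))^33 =(1 11 8 2)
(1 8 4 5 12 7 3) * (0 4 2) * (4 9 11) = (0 9 11 4 5 12 7 3 1 8 2) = [9, 8, 0, 1, 5, 12, 6, 3, 2, 11, 10, 4, 7]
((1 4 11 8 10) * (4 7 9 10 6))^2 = ((1 7 9 10)(4 11 8 6))^2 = (1 9)(4 8)(6 11)(7 10)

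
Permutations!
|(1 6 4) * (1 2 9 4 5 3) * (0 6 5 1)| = |(0 6 1 5 3)(2 9 4)| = 15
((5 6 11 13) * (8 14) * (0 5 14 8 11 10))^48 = (14) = ((0 5 6 10)(11 13 14))^48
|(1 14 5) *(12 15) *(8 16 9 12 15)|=12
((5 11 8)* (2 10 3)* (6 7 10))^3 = (11)(2 10 6 3 7)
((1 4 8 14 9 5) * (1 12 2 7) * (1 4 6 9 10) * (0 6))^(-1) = ((0 6 9 5 12 2 7 4 8 14 10 1))^(-1) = (0 1 10 14 8 4 7 2 12 5 9 6)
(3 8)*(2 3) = (2 3 8) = [0, 1, 3, 8, 4, 5, 6, 7, 2]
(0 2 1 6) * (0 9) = [2, 6, 1, 3, 4, 5, 9, 7, 8, 0] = (0 2 1 6 9)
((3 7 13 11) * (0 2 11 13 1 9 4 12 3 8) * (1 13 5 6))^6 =((0 2 11 8)(1 9 4 12 3 7 13 5 6))^6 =(0 11)(1 13 12)(2 8)(3 9 5)(4 6 7)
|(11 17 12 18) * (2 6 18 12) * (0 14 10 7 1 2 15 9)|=12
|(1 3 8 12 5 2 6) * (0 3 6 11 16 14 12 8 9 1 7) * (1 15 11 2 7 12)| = |(0 3 9 15 11 16 14 1 6 12 5 7)| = 12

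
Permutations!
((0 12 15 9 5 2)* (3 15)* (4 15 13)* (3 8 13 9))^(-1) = ((0 12 8 13 4 15 3 9 5 2))^(-1) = (0 2 5 9 3 15 4 13 8 12)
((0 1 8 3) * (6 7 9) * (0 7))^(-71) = ((0 1 8 3 7 9 6))^(-71) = (0 6 9 7 3 8 1)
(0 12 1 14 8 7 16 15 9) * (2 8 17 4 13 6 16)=[12, 14, 8, 3, 13, 5, 16, 2, 7, 0, 10, 11, 1, 6, 17, 9, 15, 4]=(0 12 1 14 17 4 13 6 16 15 9)(2 8 7)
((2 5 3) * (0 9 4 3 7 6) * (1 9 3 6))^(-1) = ((0 3 2 5 7 1 9 4 6))^(-1) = (0 6 4 9 1 7 5 2 3)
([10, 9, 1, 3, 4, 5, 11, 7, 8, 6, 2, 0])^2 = (0 2 9 11 10 1 6)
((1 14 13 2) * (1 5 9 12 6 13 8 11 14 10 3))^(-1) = ((1 10 3)(2 5 9 12 6 13)(8 11 14))^(-1) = (1 3 10)(2 13 6 12 9 5)(8 14 11)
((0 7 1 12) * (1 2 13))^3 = ((0 7 2 13 1 12))^3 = (0 13)(1 7)(2 12)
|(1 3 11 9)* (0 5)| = 4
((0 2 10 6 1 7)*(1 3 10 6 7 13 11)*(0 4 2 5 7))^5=((0 5 7 4 2 6 3 10)(1 13 11))^5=(0 6 7 10 2 5 3 4)(1 11 13)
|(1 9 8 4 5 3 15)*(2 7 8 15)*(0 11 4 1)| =|(0 11 4 5 3 2 7 8 1 9 15)| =11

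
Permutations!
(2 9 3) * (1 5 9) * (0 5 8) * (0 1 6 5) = [0, 8, 6, 2, 4, 9, 5, 7, 1, 3] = (1 8)(2 6 5 9 3)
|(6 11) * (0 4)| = |(0 4)(6 11)| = 2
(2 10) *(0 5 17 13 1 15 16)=(0 5 17 13 1 15 16)(2 10)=[5, 15, 10, 3, 4, 17, 6, 7, 8, 9, 2, 11, 12, 1, 14, 16, 0, 13]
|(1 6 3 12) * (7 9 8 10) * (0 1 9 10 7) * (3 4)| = |(0 1 6 4 3 12 9 8 7 10)| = 10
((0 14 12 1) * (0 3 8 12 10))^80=((0 14 10)(1 3 8 12))^80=(0 10 14)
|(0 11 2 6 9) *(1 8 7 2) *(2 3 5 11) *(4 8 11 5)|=4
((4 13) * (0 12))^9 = ((0 12)(4 13))^9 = (0 12)(4 13)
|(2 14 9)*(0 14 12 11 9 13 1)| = 4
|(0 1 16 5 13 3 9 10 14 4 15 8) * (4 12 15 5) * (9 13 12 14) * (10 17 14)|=8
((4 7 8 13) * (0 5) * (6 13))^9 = ((0 5)(4 7 8 6 13))^9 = (0 5)(4 13 6 8 7)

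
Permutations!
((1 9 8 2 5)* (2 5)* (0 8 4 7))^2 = (0 5 9 7 8 1 4)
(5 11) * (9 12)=[0, 1, 2, 3, 4, 11, 6, 7, 8, 12, 10, 5, 9]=(5 11)(9 12)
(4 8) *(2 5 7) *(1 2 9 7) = (1 2 5)(4 8)(7 9) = [0, 2, 5, 3, 8, 1, 6, 9, 4, 7]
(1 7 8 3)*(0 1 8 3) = (0 1 7 3 8) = [1, 7, 2, 8, 4, 5, 6, 3, 0]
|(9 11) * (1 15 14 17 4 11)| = 7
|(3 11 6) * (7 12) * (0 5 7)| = 12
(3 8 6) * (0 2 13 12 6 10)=(0 2 13 12 6 3 8 10)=[2, 1, 13, 8, 4, 5, 3, 7, 10, 9, 0, 11, 6, 12]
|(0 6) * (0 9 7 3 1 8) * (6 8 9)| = 4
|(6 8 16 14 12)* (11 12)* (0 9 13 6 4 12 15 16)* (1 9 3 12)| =36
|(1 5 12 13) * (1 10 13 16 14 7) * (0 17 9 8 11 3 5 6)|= |(0 17 9 8 11 3 5 12 16 14 7 1 6)(10 13)|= 26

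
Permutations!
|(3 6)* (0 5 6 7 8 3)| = 3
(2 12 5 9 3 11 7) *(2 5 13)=[0, 1, 12, 11, 4, 9, 6, 5, 8, 3, 10, 7, 13, 2]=(2 12 13)(3 11 7 5 9)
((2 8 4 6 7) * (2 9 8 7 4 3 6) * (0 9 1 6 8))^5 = ((0 9)(1 6 4 2 7)(3 8))^5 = (0 9)(3 8)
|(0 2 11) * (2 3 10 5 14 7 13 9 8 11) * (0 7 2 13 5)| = |(0 3 10)(2 13 9 8 11 7 5 14)| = 24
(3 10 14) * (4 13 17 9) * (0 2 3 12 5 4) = (0 2 3 10 14 12 5 4 13 17 9) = [2, 1, 3, 10, 13, 4, 6, 7, 8, 0, 14, 11, 5, 17, 12, 15, 16, 9]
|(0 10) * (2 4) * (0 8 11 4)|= |(0 10 8 11 4 2)|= 6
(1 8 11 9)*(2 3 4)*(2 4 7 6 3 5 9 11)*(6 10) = (11)(1 8 2 5 9)(3 7 10 6) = [0, 8, 5, 7, 4, 9, 3, 10, 2, 1, 6, 11]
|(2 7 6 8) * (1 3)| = 4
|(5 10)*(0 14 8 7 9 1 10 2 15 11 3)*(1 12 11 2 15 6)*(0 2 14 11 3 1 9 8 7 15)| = |(0 11 1 10 5)(2 6 9 12 3)(7 8 15 14)| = 20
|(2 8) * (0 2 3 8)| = 2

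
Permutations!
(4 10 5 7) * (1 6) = (1 6)(4 10 5 7) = [0, 6, 2, 3, 10, 7, 1, 4, 8, 9, 5]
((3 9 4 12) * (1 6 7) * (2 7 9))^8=((1 6 9 4 12 3 2 7))^8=(12)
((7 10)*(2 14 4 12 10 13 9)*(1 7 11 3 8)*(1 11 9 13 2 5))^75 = ((1 7 2 14 4 12 10 9 5)(3 8 11))^75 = (1 14 10)(2 12 5)(4 9 7)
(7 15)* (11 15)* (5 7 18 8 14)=(5 7 11 15 18 8 14)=[0, 1, 2, 3, 4, 7, 6, 11, 14, 9, 10, 15, 12, 13, 5, 18, 16, 17, 8]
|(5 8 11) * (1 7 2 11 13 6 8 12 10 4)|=24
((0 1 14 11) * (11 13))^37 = ((0 1 14 13 11))^37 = (0 14 11 1 13)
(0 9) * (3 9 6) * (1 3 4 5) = [6, 3, 2, 9, 5, 1, 4, 7, 8, 0] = (0 6 4 5 1 3 9)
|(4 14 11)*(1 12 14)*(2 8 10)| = 15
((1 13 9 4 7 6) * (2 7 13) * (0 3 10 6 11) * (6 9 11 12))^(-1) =(0 11 13 4 9 10 3)(1 6 12 7 2)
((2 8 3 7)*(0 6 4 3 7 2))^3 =(0 3 7 4 8 6 2)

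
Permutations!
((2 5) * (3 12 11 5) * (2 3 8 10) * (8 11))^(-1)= ((2 11 5 3 12 8 10))^(-1)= (2 10 8 12 3 5 11)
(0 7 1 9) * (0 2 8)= (0 7 1 9 2 8)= [7, 9, 8, 3, 4, 5, 6, 1, 0, 2]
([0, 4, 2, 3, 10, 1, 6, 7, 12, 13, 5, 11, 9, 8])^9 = [0, 4, 2, 3, 10, 1, 6, 7, 12, 13, 5, 11, 9, 8]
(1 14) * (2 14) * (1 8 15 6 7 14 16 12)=(1 2 16 12)(6 7 14 8 15)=[0, 2, 16, 3, 4, 5, 7, 14, 15, 9, 10, 11, 1, 13, 8, 6, 12]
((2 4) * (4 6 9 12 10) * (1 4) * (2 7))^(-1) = ((1 4 7 2 6 9 12 10))^(-1) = (1 10 12 9 6 2 7 4)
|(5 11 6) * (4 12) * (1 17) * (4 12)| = |(1 17)(5 11 6)| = 6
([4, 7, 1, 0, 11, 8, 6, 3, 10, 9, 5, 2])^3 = [2, 0, 3, 11, 1, 5, 6, 4, 8, 9, 10, 7]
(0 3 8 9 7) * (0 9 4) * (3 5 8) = (0 5 8 4)(7 9) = [5, 1, 2, 3, 0, 8, 6, 9, 4, 7]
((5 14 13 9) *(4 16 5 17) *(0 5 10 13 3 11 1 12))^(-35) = (4 16 10 13 9 17)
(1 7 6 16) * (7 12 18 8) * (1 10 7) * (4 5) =(1 12 18 8)(4 5)(6 16 10 7) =[0, 12, 2, 3, 5, 4, 16, 6, 1, 9, 7, 11, 18, 13, 14, 15, 10, 17, 8]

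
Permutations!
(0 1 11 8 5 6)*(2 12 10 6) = [1, 11, 12, 3, 4, 2, 0, 7, 5, 9, 6, 8, 10] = (0 1 11 8 5 2 12 10 6)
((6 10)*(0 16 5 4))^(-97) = (0 4 5 16)(6 10)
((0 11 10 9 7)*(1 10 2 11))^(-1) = ((0 1 10 9 7)(2 11))^(-1) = (0 7 9 10 1)(2 11)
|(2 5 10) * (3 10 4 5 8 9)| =10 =|(2 8 9 3 10)(4 5)|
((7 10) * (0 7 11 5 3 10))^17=(0 7)(3 10 11 5)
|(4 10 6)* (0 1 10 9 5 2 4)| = 4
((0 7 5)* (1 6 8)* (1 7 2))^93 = (0 1 8 5 2 6 7)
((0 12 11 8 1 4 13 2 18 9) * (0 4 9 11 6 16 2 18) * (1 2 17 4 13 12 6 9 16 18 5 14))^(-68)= (0 8 18)(1 12 14 4 5 17 13 16 9)(2 11 6)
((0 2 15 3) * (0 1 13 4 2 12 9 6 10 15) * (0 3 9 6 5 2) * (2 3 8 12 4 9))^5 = ((0 4)(1 13 9 5 3)(2 8 12 6 10 15))^5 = (0 4)(2 15 10 6 12 8)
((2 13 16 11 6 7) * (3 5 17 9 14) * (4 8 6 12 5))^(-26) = ((2 13 16 11 12 5 17 9 14 3 4 8 6 7))^(-26) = (2 16 12 17 14 4 6)(3 8 7 13 11 5 9)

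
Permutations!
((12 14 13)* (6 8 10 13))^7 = (6 8 10 13 12 14)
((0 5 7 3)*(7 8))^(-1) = ((0 5 8 7 3))^(-1) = (0 3 7 8 5)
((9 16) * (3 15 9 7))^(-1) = ((3 15 9 16 7))^(-1) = (3 7 16 9 15)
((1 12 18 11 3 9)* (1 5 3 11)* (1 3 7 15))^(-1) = (1 15 7 5 9 3 18 12)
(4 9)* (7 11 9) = (4 7 11 9) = [0, 1, 2, 3, 7, 5, 6, 11, 8, 4, 10, 9]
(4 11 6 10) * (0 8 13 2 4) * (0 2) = (0 8 13)(2 4 11 6 10) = [8, 1, 4, 3, 11, 5, 10, 7, 13, 9, 2, 6, 12, 0]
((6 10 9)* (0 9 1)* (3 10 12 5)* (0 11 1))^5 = (0 3 12 9 10 5 6)(1 11)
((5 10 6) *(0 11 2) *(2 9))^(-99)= ((0 11 9 2)(5 10 6))^(-99)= (0 11 9 2)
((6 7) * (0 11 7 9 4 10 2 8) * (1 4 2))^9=(0 7 9 8 11 6 2)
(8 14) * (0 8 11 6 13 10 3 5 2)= (0 8 14 11 6 13 10 3 5 2)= [8, 1, 0, 5, 4, 2, 13, 7, 14, 9, 3, 6, 12, 10, 11]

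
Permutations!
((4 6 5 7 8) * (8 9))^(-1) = ((4 6 5 7 9 8))^(-1) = (4 8 9 7 5 6)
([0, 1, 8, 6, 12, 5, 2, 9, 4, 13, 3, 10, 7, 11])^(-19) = [0, 1, 12, 8, 9, 5, 4, 11, 7, 10, 2, 6, 13, 3]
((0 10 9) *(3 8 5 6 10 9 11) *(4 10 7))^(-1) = ((0 9)(3 8 5 6 7 4 10 11))^(-1) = (0 9)(3 11 10 4 7 6 5 8)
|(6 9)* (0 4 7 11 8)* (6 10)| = 15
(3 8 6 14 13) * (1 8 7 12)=(1 8 6 14 13 3 7 12)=[0, 8, 2, 7, 4, 5, 14, 12, 6, 9, 10, 11, 1, 3, 13]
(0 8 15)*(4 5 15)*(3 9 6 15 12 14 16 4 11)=[8, 1, 2, 9, 5, 12, 15, 7, 11, 6, 10, 3, 14, 13, 16, 0, 4]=(0 8 11 3 9 6 15)(4 5 12 14 16)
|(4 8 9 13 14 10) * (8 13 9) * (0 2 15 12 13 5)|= |(0 2 15 12 13 14 10 4 5)|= 9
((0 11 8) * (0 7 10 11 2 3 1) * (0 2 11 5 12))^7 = ((0 11 8 7 10 5 12)(1 2 3))^7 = (12)(1 2 3)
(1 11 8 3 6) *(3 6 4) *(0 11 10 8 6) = (0 11 6 1 10 8)(3 4) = [11, 10, 2, 4, 3, 5, 1, 7, 0, 9, 8, 6]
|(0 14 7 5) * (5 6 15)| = 6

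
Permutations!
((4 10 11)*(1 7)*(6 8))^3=(11)(1 7)(6 8)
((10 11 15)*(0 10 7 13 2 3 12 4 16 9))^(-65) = ((0 10 11 15 7 13 2 3 12 4 16 9))^(-65) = (0 3 11 4 7 9 2 10 12 15 16 13)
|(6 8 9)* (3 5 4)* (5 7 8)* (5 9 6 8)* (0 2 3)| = 6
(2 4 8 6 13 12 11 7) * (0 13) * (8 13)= (0 8 6)(2 4 13 12 11 7)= [8, 1, 4, 3, 13, 5, 0, 2, 6, 9, 10, 7, 11, 12]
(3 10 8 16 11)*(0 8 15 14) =(0 8 16 11 3 10 15 14) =[8, 1, 2, 10, 4, 5, 6, 7, 16, 9, 15, 3, 12, 13, 0, 14, 11]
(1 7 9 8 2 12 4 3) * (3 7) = [0, 3, 12, 1, 7, 5, 6, 9, 2, 8, 10, 11, 4] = (1 3)(2 12 4 7 9 8)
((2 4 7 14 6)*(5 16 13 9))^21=(2 4 7 14 6)(5 16 13 9)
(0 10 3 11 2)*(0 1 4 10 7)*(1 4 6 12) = (0 7)(1 6 12)(2 4 10 3 11) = [7, 6, 4, 11, 10, 5, 12, 0, 8, 9, 3, 2, 1]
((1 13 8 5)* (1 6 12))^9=(1 5)(6 13)(8 12)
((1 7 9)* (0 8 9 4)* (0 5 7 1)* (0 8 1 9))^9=((0 1 9 8)(4 5 7))^9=(0 1 9 8)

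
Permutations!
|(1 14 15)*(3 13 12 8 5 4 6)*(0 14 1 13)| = 10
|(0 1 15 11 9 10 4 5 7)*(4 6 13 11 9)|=11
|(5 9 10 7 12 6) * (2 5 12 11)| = |(2 5 9 10 7 11)(6 12)| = 6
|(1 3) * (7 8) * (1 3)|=|(7 8)|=2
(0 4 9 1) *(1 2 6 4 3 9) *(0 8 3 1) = (0 1 8 3 9 2 6 4) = [1, 8, 6, 9, 0, 5, 4, 7, 3, 2]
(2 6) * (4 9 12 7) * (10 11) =(2 6)(4 9 12 7)(10 11) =[0, 1, 6, 3, 9, 5, 2, 4, 8, 12, 11, 10, 7]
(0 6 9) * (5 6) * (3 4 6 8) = [5, 1, 2, 4, 6, 8, 9, 7, 3, 0] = (0 5 8 3 4 6 9)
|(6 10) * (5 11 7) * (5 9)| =|(5 11 7 9)(6 10)| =4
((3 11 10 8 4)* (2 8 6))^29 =((2 8 4 3 11 10 6))^29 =(2 8 4 3 11 10 6)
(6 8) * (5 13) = (5 13)(6 8) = [0, 1, 2, 3, 4, 13, 8, 7, 6, 9, 10, 11, 12, 5]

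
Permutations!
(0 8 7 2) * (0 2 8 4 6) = (0 4 6)(7 8) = [4, 1, 2, 3, 6, 5, 0, 8, 7]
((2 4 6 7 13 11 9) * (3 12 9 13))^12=(13)(2 12 7 4 9 3 6)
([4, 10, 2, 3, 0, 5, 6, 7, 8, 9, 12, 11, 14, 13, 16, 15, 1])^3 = (0 4)(1 14 10 16 12)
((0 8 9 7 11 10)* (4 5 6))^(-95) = ((0 8 9 7 11 10)(4 5 6))^(-95) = (0 8 9 7 11 10)(4 5 6)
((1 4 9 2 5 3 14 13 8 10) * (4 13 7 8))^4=((1 13 4 9 2 5 3 14 7 8 10))^4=(1 2 7 13 5 8 4 3 10 9 14)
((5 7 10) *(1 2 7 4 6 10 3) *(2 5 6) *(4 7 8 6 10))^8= ((10)(1 5 7 3)(2 8 6 4))^8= (10)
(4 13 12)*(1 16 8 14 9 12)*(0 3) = (0 3)(1 16 8 14 9 12 4 13) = [3, 16, 2, 0, 13, 5, 6, 7, 14, 12, 10, 11, 4, 1, 9, 15, 8]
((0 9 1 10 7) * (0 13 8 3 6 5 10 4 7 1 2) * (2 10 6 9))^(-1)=((0 2)(1 4 7 13 8 3 9 10)(5 6))^(-1)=(0 2)(1 10 9 3 8 13 7 4)(5 6)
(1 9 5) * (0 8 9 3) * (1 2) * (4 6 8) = [4, 3, 1, 0, 6, 2, 8, 7, 9, 5] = (0 4 6 8 9 5 2 1 3)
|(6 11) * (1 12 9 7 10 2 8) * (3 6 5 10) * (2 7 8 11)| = |(1 12 9 8)(2 11 5 10 7 3 6)| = 28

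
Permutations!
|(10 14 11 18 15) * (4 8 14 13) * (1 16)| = |(1 16)(4 8 14 11 18 15 10 13)| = 8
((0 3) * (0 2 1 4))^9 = ((0 3 2 1 4))^9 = (0 4 1 2 3)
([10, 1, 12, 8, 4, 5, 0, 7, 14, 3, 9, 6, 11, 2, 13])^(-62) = (0 8 12 10 14 11 9 13 6 3 2)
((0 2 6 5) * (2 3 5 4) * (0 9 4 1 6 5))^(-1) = ((0 3)(1 6)(2 5 9 4))^(-1) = (0 3)(1 6)(2 4 9 5)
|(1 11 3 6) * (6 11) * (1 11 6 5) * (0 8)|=|(0 8)(1 5)(3 6 11)|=6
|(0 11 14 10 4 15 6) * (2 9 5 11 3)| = 11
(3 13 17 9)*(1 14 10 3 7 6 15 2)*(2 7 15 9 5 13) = (1 14 10 3 2)(5 13 17)(6 9 15 7) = [0, 14, 1, 2, 4, 13, 9, 6, 8, 15, 3, 11, 12, 17, 10, 7, 16, 5]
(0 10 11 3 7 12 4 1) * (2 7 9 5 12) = [10, 0, 7, 9, 1, 12, 6, 2, 8, 5, 11, 3, 4] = (0 10 11 3 9 5 12 4 1)(2 7)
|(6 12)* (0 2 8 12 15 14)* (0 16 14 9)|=|(0 2 8 12 6 15 9)(14 16)|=14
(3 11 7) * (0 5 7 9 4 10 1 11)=(0 5 7 3)(1 11 9 4 10)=[5, 11, 2, 0, 10, 7, 6, 3, 8, 4, 1, 9]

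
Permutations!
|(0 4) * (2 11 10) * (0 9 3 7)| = |(0 4 9 3 7)(2 11 10)| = 15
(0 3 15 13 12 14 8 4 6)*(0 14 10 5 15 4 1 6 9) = (0 3 4 9)(1 6 14 8)(5 15 13 12 10) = [3, 6, 2, 4, 9, 15, 14, 7, 1, 0, 5, 11, 10, 12, 8, 13]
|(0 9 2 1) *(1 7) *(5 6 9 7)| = 12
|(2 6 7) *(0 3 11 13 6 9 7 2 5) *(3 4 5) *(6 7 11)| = 21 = |(0 4 5)(2 9 11 13 7 3 6)|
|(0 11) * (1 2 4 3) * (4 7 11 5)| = 8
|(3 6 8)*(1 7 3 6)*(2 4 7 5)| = 6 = |(1 5 2 4 7 3)(6 8)|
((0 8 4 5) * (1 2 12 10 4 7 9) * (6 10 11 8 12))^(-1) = (0 5 4 10 6 2 1 9 7 8 11 12)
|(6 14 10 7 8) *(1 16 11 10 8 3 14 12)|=|(1 16 11 10 7 3 14 8 6 12)|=10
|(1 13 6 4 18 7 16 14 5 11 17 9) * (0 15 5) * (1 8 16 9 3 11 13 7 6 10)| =|(0 15 5 13 10 1 7 9 8 16 14)(3 11 17)(4 18 6)| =33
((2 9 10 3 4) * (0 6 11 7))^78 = ((0 6 11 7)(2 9 10 3 4))^78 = (0 11)(2 3 9 4 10)(6 7)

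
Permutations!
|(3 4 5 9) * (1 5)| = |(1 5 9 3 4)| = 5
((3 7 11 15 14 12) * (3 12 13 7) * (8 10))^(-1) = ((7 11 15 14 13)(8 10))^(-1) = (7 13 14 15 11)(8 10)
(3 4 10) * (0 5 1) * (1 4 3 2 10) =(0 5 4 1)(2 10) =[5, 0, 10, 3, 1, 4, 6, 7, 8, 9, 2]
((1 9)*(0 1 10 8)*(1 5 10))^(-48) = ((0 5 10 8)(1 9))^(-48) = (10)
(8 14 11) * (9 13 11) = [0, 1, 2, 3, 4, 5, 6, 7, 14, 13, 10, 8, 12, 11, 9] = (8 14 9 13 11)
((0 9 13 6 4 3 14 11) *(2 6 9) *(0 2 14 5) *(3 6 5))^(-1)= ((0 14 11 2 5)(4 6)(9 13))^(-1)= (0 5 2 11 14)(4 6)(9 13)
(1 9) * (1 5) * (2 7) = (1 9 5)(2 7) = [0, 9, 7, 3, 4, 1, 6, 2, 8, 5]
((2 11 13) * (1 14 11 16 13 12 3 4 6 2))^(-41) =((1 14 11 12 3 4 6 2 16 13))^(-41) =(1 13 16 2 6 4 3 12 11 14)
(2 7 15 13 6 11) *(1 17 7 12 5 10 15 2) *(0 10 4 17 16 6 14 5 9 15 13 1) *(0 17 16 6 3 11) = (0 10 13 14 5 4 16 3 11 17 7 2 12 9 15 1 6) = [10, 6, 12, 11, 16, 4, 0, 2, 8, 15, 13, 17, 9, 14, 5, 1, 3, 7]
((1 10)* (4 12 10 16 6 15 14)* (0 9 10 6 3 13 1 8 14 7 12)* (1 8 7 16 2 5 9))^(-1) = (0 4 14 8 13 3 16 15 6 12 7 10 9 5 2 1)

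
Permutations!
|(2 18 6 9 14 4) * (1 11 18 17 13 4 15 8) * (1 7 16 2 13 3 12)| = |(1 11 18 6 9 14 15 8 7 16 2 17 3 12)(4 13)| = 14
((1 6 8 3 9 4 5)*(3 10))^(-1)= (1 5 4 9 3 10 8 6)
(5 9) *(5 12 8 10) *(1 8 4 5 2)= (1 8 10 2)(4 5 9 12)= [0, 8, 1, 3, 5, 9, 6, 7, 10, 12, 2, 11, 4]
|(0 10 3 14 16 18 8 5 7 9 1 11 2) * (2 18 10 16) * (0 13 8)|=14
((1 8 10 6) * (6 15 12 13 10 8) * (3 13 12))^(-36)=((1 6)(3 13 10 15))^(-36)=(15)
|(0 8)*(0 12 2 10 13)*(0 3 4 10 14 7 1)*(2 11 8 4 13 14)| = 6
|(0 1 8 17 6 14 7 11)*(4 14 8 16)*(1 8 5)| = |(0 8 17 6 5 1 16 4 14 7 11)| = 11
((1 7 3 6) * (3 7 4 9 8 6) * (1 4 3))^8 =(9)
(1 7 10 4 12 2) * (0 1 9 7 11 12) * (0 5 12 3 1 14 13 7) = (0 14 13 7 10 4 5 12 2 9)(1 11 3) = [14, 11, 9, 1, 5, 12, 6, 10, 8, 0, 4, 3, 2, 7, 13]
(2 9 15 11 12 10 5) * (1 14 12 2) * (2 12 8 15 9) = (1 14 8 15 11 12 10 5) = [0, 14, 2, 3, 4, 1, 6, 7, 15, 9, 5, 12, 10, 13, 8, 11]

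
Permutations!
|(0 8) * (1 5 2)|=|(0 8)(1 5 2)|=6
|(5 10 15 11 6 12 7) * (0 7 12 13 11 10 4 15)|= 6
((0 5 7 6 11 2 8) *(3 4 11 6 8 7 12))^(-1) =((0 5 12 3 4 11 2 7 8))^(-1) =(0 8 7 2 11 4 3 12 5)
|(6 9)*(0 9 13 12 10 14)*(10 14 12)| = 7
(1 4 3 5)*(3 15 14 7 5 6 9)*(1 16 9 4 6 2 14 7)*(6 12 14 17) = (1 12 14)(2 17 6 4 15 7 5 16 9 3) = [0, 12, 17, 2, 15, 16, 4, 5, 8, 3, 10, 11, 14, 13, 1, 7, 9, 6]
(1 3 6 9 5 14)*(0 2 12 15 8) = (0 2 12 15 8)(1 3 6 9 5 14) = [2, 3, 12, 6, 4, 14, 9, 7, 0, 5, 10, 11, 15, 13, 1, 8]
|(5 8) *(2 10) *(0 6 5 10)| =6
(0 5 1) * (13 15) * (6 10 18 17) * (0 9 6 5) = (1 9 6 10 18 17 5)(13 15) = [0, 9, 2, 3, 4, 1, 10, 7, 8, 6, 18, 11, 12, 15, 14, 13, 16, 5, 17]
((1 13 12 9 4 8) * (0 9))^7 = (13)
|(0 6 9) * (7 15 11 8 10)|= 15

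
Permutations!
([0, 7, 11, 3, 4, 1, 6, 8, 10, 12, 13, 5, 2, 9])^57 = [0, 2, 13, 3, 4, 12, 6, 11, 5, 8, 1, 9, 10, 7]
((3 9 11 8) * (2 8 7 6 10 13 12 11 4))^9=(2 4 9 3 8)(6 12)(7 13)(10 11)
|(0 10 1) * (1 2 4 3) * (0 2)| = 4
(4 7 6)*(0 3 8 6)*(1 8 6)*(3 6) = (0 6 4 7)(1 8) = [6, 8, 2, 3, 7, 5, 4, 0, 1]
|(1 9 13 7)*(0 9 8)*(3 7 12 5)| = |(0 9 13 12 5 3 7 1 8)| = 9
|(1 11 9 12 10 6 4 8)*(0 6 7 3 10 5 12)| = |(0 6 4 8 1 11 9)(3 10 7)(5 12)| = 42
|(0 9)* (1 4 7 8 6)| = 10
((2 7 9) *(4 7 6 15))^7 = (2 6 15 4 7 9)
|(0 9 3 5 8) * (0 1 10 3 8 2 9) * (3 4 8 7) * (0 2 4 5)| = 5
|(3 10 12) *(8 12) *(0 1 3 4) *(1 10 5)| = 15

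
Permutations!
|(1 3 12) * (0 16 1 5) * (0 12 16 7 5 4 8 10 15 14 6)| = 30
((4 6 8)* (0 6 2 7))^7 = (0 6 8 4 2 7) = ((0 6 8 4 2 7))^7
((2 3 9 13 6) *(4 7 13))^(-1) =((2 3 9 4 7 13 6))^(-1) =(2 6 13 7 4 9 3)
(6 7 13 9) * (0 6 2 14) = (0 6 7 13 9 2 14) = [6, 1, 14, 3, 4, 5, 7, 13, 8, 2, 10, 11, 12, 9, 0]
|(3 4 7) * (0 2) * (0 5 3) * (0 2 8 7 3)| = 10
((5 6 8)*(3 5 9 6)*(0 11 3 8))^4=(0 8 11 9 3 6 5)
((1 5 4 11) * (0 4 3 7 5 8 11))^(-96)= ((0 4)(1 8 11)(3 7 5))^(-96)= (11)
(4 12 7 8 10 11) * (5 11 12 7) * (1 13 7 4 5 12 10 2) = [0, 13, 1, 3, 4, 11, 6, 8, 2, 9, 10, 5, 12, 7] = (1 13 7 8 2)(5 11)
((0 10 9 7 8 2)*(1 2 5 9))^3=((0 10 1 2)(5 9 7 8))^3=(0 2 1 10)(5 8 7 9)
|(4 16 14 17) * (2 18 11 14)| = 7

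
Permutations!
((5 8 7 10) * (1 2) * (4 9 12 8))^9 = ((1 2)(4 9 12 8 7 10 5))^9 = (1 2)(4 12 7 5 9 8 10)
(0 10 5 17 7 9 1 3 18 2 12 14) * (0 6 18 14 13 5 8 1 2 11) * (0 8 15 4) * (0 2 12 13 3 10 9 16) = (0 9 12 3 14 6 18 11 8 1 10 15 4 2 13 5 17 7 16) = [9, 10, 13, 14, 2, 17, 18, 16, 1, 12, 15, 8, 3, 5, 6, 4, 0, 7, 11]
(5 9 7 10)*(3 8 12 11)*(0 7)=[7, 1, 2, 8, 4, 9, 6, 10, 12, 0, 5, 3, 11]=(0 7 10 5 9)(3 8 12 11)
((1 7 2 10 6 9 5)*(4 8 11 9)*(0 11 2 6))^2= (0 9 1 6 8 10 11 5 7 4 2)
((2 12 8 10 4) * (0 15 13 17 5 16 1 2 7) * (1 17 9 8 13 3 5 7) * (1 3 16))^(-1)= ((0 15 16 17 7)(1 2 12 13 9 8 10 4 3 5))^(-1)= (0 7 17 16 15)(1 5 3 4 10 8 9 13 12 2)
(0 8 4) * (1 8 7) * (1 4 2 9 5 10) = (0 7 4)(1 8 2 9 5 10) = [7, 8, 9, 3, 0, 10, 6, 4, 2, 5, 1]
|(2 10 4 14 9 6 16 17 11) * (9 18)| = 10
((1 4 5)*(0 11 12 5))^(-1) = ((0 11 12 5 1 4))^(-1) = (0 4 1 5 12 11)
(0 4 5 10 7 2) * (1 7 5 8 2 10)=(0 4 8 2)(1 7 10 5)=[4, 7, 0, 3, 8, 1, 6, 10, 2, 9, 5]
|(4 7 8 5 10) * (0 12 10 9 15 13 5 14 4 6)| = |(0 12 10 6)(4 7 8 14)(5 9 15 13)| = 4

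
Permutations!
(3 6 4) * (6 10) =(3 10 6 4) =[0, 1, 2, 10, 3, 5, 4, 7, 8, 9, 6]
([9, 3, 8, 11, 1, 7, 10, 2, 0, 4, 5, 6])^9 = (0 7 6 1)(2 10 3 9)(4 8 5 11)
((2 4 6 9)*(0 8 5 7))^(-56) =(9)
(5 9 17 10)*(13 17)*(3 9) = [0, 1, 2, 9, 4, 3, 6, 7, 8, 13, 5, 11, 12, 17, 14, 15, 16, 10] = (3 9 13 17 10 5)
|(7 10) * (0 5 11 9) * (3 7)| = |(0 5 11 9)(3 7 10)| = 12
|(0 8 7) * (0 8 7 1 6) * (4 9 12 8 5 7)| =14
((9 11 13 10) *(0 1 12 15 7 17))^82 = ((0 1 12 15 7 17)(9 11 13 10))^82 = (0 7 12)(1 17 15)(9 13)(10 11)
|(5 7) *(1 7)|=|(1 7 5)|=3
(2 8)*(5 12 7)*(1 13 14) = (1 13 14)(2 8)(5 12 7) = [0, 13, 8, 3, 4, 12, 6, 5, 2, 9, 10, 11, 7, 14, 1]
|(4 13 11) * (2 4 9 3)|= 6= |(2 4 13 11 9 3)|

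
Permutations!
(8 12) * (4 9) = (4 9)(8 12) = [0, 1, 2, 3, 9, 5, 6, 7, 12, 4, 10, 11, 8]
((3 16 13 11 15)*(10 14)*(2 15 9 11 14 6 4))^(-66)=(2 10 16)(3 4 14)(6 13 15)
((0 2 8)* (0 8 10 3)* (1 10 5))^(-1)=(0 3 10 1 5 2)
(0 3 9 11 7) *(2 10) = (0 3 9 11 7)(2 10) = [3, 1, 10, 9, 4, 5, 6, 0, 8, 11, 2, 7]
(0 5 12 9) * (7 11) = (0 5 12 9)(7 11) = [5, 1, 2, 3, 4, 12, 6, 11, 8, 0, 10, 7, 9]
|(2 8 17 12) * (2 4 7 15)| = 7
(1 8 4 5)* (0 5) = (0 5 1 8 4) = [5, 8, 2, 3, 0, 1, 6, 7, 4]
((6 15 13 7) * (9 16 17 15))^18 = (6 15 9 13 16 7 17) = ((6 9 16 17 15 13 7))^18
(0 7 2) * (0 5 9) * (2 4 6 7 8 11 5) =(0 8 11 5 9)(4 6 7) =[8, 1, 2, 3, 6, 9, 7, 4, 11, 0, 10, 5]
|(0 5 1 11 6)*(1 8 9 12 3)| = |(0 5 8 9 12 3 1 11 6)| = 9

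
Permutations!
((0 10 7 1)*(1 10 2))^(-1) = (0 1 2)(7 10) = ((0 2 1)(7 10))^(-1)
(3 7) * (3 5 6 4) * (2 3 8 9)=[0, 1, 3, 7, 8, 6, 4, 5, 9, 2]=(2 3 7 5 6 4 8 9)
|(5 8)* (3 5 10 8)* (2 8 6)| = |(2 8 10 6)(3 5)| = 4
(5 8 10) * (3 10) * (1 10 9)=[0, 10, 2, 9, 4, 8, 6, 7, 3, 1, 5]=(1 10 5 8 3 9)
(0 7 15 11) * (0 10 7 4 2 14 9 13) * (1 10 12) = [4, 10, 14, 3, 2, 5, 6, 15, 8, 13, 7, 12, 1, 0, 9, 11] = (0 4 2 14 9 13)(1 10 7 15 11 12)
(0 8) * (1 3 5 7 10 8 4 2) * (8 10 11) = (0 4 2 1 3 5 7 11 8) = [4, 3, 1, 5, 2, 7, 6, 11, 0, 9, 10, 8]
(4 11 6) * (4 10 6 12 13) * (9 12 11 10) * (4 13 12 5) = (13)(4 10 6 9 5) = [0, 1, 2, 3, 10, 4, 9, 7, 8, 5, 6, 11, 12, 13]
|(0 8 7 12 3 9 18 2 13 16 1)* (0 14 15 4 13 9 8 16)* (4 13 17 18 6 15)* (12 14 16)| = |(0 12 3 8 7 14 4 17 18 2 9 6 15 13)(1 16)| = 14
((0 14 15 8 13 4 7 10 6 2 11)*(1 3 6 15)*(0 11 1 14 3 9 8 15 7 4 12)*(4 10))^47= ((15)(0 3 6 2 1 9 8 13 12)(4 10 7))^47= (15)(0 6 1 8 12 3 2 9 13)(4 7 10)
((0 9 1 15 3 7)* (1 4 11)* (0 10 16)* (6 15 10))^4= ((0 9 4 11 1 10 16)(3 7 6 15))^4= (0 1 9 10 4 16 11)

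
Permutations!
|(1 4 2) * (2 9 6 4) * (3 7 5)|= 6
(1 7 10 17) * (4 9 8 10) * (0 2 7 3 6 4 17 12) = (0 2 7 17 1 3 6 4 9 8 10 12) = [2, 3, 7, 6, 9, 5, 4, 17, 10, 8, 12, 11, 0, 13, 14, 15, 16, 1]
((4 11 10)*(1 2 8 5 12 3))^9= (1 5)(2 12)(3 8)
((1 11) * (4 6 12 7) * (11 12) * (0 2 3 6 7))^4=((0 2 3 6 11 1 12)(4 7))^4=(0 11 2 1 3 12 6)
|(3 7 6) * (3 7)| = |(6 7)| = 2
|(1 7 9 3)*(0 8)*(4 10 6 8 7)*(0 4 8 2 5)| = |(0 7 9 3 1 8 4 10 6 2 5)| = 11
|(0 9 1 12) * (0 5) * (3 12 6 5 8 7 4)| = |(0 9 1 6 5)(3 12 8 7 4)| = 5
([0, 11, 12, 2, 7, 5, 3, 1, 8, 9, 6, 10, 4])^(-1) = (1 7 4 12 2 3 6 10 11)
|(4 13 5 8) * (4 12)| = |(4 13 5 8 12)| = 5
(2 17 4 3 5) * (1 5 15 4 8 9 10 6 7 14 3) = (1 5 2 17 8 9 10 6 7 14 3 15 4) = [0, 5, 17, 15, 1, 2, 7, 14, 9, 10, 6, 11, 12, 13, 3, 4, 16, 8]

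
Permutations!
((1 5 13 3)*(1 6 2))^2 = (1 13 6)(2 5 3)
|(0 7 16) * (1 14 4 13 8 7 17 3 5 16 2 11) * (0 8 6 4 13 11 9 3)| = |(0 17)(1 14 13 6 4 11)(2 9 3 5 16 8 7)| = 42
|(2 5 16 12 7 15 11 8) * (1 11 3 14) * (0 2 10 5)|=22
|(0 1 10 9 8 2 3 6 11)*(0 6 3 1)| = |(1 10 9 8 2)(6 11)| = 10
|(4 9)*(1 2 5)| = 6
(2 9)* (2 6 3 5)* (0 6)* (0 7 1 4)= (0 6 3 5 2 9 7 1 4)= [6, 4, 9, 5, 0, 2, 3, 1, 8, 7]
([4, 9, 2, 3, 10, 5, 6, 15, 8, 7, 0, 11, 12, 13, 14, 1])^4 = (15)(0 4 10)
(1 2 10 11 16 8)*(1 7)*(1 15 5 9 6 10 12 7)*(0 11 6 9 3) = (0 11 16 8 1 2 12 7 15 5 3)(6 10) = [11, 2, 12, 0, 4, 3, 10, 15, 1, 9, 6, 16, 7, 13, 14, 5, 8]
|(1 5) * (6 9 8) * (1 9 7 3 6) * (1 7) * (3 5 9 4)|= 8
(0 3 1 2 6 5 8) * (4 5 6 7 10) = (0 3 1 2 7 10 4 5 8) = [3, 2, 7, 1, 5, 8, 6, 10, 0, 9, 4]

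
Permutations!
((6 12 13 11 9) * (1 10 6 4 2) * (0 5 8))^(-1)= (0 8 5)(1 2 4 9 11 13 12 6 10)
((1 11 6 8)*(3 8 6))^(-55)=((1 11 3 8))^(-55)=(1 11 3 8)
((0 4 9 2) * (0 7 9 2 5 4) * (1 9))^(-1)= ((1 9 5 4 2 7))^(-1)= (1 7 2 4 5 9)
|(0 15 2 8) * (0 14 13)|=6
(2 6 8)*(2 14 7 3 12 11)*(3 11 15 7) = (2 6 8 14 3 12 15 7 11) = [0, 1, 6, 12, 4, 5, 8, 11, 14, 9, 10, 2, 15, 13, 3, 7]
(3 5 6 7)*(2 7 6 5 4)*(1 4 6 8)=(1 4 2 7 3 6 8)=[0, 4, 7, 6, 2, 5, 8, 3, 1]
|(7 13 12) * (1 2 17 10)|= 12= |(1 2 17 10)(7 13 12)|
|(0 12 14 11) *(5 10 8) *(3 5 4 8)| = |(0 12 14 11)(3 5 10)(4 8)| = 12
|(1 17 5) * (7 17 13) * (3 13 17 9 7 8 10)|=|(1 17 5)(3 13 8 10)(7 9)|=12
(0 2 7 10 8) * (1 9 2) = [1, 9, 7, 3, 4, 5, 6, 10, 0, 2, 8] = (0 1 9 2 7 10 8)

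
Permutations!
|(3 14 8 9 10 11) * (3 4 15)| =8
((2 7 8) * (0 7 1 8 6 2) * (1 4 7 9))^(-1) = (0 8 1 9)(2 6 7 4) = ((0 9 1 8)(2 4 7 6))^(-1)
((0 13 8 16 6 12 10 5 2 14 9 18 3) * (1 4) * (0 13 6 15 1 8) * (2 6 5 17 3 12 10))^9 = (0 6 17 13 5 10 3)(1 15 16 8 4)(2 12 18 9 14) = ((0 5 6 10 17 3 13)(1 4 8 16 15)(2 14 9 18 12))^9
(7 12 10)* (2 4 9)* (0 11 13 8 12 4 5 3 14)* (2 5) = (0 11 13 8 12 10 7 4 9 5 3 14) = [11, 1, 2, 14, 9, 3, 6, 4, 12, 5, 7, 13, 10, 8, 0]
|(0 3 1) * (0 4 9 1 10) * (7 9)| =12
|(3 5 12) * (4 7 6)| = |(3 5 12)(4 7 6)| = 3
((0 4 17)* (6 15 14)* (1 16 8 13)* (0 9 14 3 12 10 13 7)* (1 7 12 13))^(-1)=(0 7 13 3 15 6 14 9 17 4)(1 10 12 8 16)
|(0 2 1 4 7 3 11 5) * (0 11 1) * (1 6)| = 10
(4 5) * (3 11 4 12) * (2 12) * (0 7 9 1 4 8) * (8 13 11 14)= (0 7 9 1 4 5 2 12 3 14 8)(11 13)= [7, 4, 12, 14, 5, 2, 6, 9, 0, 1, 10, 13, 3, 11, 8]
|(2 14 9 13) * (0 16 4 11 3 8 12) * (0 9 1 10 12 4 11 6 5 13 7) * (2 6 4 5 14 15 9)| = 16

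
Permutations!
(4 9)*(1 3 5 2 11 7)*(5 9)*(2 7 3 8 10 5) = (1 8 10 5 7)(2 11 3 9 4) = [0, 8, 11, 9, 2, 7, 6, 1, 10, 4, 5, 3]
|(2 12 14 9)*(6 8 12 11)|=|(2 11 6 8 12 14 9)|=7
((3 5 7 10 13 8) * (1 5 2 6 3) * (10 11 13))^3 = (1 11)(5 13)(7 8)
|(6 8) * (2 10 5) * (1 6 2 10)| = |(1 6 8 2)(5 10)| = 4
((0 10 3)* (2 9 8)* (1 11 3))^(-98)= (0 1 3 10 11)(2 9 8)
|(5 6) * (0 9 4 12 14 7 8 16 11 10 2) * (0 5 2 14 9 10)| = 21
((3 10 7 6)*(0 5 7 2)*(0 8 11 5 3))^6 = ((0 3 10 2 8 11 5 7 6))^6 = (0 5 2)(3 7 8)(6 11 10)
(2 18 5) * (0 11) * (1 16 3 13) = (0 11)(1 16 3 13)(2 18 5) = [11, 16, 18, 13, 4, 2, 6, 7, 8, 9, 10, 0, 12, 1, 14, 15, 3, 17, 5]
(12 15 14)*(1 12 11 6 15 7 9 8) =(1 12 7 9 8)(6 15 14 11) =[0, 12, 2, 3, 4, 5, 15, 9, 1, 8, 10, 6, 7, 13, 11, 14]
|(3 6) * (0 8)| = 2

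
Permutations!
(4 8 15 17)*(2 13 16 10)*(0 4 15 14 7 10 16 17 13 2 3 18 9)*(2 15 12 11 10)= [4, 1, 15, 18, 8, 5, 6, 2, 14, 0, 3, 10, 11, 17, 7, 13, 16, 12, 9]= (0 4 8 14 7 2 15 13 17 12 11 10 3 18 9)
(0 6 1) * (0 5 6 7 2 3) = (0 7 2 3)(1 5 6) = [7, 5, 3, 0, 4, 6, 1, 2]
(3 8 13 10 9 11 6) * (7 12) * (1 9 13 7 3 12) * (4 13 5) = (1 9 11 6 12 3 8 7)(4 13 10 5) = [0, 9, 2, 8, 13, 4, 12, 1, 7, 11, 5, 6, 3, 10]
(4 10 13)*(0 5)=(0 5)(4 10 13)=[5, 1, 2, 3, 10, 0, 6, 7, 8, 9, 13, 11, 12, 4]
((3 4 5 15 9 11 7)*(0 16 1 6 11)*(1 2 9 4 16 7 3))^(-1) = ((0 7 1 6 11 3 16 2 9)(4 5 15))^(-1) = (0 9 2 16 3 11 6 1 7)(4 15 5)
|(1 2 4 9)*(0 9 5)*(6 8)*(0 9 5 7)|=14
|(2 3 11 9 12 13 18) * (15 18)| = 8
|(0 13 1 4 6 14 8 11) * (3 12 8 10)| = |(0 13 1 4 6 14 10 3 12 8 11)| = 11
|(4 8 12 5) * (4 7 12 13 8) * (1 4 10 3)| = 12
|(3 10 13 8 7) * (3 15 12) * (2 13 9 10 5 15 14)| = 20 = |(2 13 8 7 14)(3 5 15 12)(9 10)|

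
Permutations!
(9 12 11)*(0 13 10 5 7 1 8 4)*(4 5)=[13, 8, 2, 3, 0, 7, 6, 1, 5, 12, 4, 9, 11, 10]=(0 13 10 4)(1 8 5 7)(9 12 11)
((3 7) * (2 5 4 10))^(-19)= ((2 5 4 10)(3 7))^(-19)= (2 5 4 10)(3 7)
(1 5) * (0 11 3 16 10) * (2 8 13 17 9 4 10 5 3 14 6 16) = (0 11 14 6 16 5 1 3 2 8 13 17 9 4 10) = [11, 3, 8, 2, 10, 1, 16, 7, 13, 4, 0, 14, 12, 17, 6, 15, 5, 9]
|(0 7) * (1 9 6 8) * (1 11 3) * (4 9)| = 14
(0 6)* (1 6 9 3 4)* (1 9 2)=(0 2 1 6)(3 4 9)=[2, 6, 1, 4, 9, 5, 0, 7, 8, 3]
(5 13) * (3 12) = (3 12)(5 13) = [0, 1, 2, 12, 4, 13, 6, 7, 8, 9, 10, 11, 3, 5]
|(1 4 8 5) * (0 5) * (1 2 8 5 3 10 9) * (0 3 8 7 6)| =11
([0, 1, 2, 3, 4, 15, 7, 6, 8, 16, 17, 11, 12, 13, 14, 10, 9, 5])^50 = [0, 1, 2, 3, 4, 10, 6, 7, 8, 9, 5, 11, 12, 13, 14, 17, 16, 15]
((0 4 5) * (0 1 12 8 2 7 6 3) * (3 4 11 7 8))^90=(12)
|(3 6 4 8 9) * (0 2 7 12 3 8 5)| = |(0 2 7 12 3 6 4 5)(8 9)| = 8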